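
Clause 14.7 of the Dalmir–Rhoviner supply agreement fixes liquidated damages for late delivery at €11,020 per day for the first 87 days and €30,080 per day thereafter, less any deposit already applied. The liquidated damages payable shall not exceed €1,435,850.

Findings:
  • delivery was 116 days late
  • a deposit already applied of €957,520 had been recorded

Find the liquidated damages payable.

First 87 days: 87 × €11,020 = €958,740
Remaining days: (116 − 87) × €30,080 = €872,320
Accrued per-day damages: €958,740 + €872,320 = €1,831,060
Less deposit already applied: €1,831,060 − €957,520 = €873,540
Cap at €1,435,850: €873,540 is within the cap, no reduction.

Liquidated damages: €873,540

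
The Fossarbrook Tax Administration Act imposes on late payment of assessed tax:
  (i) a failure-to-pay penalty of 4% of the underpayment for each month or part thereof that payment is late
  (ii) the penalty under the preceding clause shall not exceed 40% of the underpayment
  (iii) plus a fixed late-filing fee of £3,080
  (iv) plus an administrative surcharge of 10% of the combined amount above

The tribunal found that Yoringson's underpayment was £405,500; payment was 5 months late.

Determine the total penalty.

£92,598

Accrued rate: 4% × 5 = 20%, capped at 40% → 20%
Failure-to-pay penalty: 20% of £405,500 = £81,100
Penalty before surcharge: £81,100 + £3,080 = £84,180
Administrative surcharge: 10% of £84,180 = £8,418
Total penalty: £84,180 + £8,418 = £92,598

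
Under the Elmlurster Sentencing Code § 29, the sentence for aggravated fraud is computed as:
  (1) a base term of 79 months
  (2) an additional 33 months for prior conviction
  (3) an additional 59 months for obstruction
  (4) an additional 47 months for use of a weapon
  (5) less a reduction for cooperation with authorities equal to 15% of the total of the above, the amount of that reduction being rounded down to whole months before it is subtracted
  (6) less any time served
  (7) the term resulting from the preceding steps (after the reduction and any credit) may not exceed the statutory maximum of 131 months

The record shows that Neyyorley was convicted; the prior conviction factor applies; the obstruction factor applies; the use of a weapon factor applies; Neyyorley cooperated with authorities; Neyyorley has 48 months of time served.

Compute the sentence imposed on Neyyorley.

Sentence: 131 months

Prior conviction enhancement: +33 months
Obstruction enhancement: +59 months
Use of a weapon enhancement: +47 months
Adjusted term: 79 months + 33 months + 59 months + 47 months = 218 months
Cooperation with authorities reduction: 15% of 218 months = 32 months (rounded down)
After reduction: 218 − 32 = 186 months
Less time served: 186 months − 48 months = 138 months
Cap at 131 months: 138 months exceeds the cap → 131 months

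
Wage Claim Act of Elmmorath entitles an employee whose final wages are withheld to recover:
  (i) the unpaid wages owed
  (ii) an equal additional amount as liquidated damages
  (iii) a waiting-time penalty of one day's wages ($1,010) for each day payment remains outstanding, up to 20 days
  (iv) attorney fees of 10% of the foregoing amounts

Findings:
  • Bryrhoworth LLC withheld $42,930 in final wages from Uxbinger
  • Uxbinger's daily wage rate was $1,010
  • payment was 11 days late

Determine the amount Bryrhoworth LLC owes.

$106,667

Liquidated damages (equal amount): $42,930
Penalty days: min(11, 20) = 11
Waiting-time penalty: 11 × $1,010 = $11,110
Subtotal: $42,930 + $42,930 + $11,110 = $96,970
Attorney fees: 10% of $96,970 = $9,697
Total award: $96,970 + $9,697 = $106,667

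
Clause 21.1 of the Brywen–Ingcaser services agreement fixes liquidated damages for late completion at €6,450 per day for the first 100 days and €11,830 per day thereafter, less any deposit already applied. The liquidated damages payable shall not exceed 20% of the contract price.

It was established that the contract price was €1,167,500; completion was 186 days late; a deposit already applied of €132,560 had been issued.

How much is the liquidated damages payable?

First 100 days: 100 × €6,450 = €645,000
Remaining days: (186 − 100) × €11,830 = €1,017,380
Accrued per-day damages: €645,000 + €1,017,380 = €1,662,380
Less deposit already applied: €1,662,380 − €132,560 = €1,529,820
Cap: 20% of €1,167,500 = €233,500
Cap at €233,500: €1,529,820 exceeds the cap → €233,500

€233,500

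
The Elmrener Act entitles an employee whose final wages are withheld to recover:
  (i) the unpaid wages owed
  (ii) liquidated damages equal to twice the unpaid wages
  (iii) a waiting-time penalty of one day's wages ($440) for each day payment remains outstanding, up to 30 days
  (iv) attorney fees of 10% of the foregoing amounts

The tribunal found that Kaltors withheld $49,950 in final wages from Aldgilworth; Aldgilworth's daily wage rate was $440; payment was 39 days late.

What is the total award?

$179,355

Doubled: 2 × $49,950 = $99,900
Penalty days: min(39, 30) = 30
Waiting-time penalty: 30 × $440 = $13,200
Subtotal: $49,950 + $99,900 + $13,200 = $163,050
Attorney fees: 10% of $163,050 = $16,305
Total award: $163,050 + $16,305 = $179,355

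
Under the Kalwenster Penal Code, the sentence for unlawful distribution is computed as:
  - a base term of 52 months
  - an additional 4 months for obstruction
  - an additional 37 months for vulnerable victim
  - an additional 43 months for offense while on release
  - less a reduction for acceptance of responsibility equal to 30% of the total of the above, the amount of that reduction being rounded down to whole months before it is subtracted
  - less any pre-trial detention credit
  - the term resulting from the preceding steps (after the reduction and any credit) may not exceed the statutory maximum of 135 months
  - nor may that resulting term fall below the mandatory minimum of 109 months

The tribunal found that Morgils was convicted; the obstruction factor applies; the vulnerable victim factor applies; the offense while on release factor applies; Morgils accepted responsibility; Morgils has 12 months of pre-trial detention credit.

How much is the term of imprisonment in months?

Obstruction enhancement: +4 months
Vulnerable victim enhancement: +37 months
Offense while on release enhancement: +43 months
Adjusted term: 52 months + 4 months + 37 months + 43 months = 136 months
Acceptance of responsibility reduction: 30% of 136 months = 40 months (rounded down)
After reduction: 136 − 40 = 96 months
Less pre-trial detention credit: 96 months − 12 months = 84 months
Cap at 135 months: 84 months is within the cap, no reduction.
Minimum 109 months: 84 months is below the minimum → 109 months

109 months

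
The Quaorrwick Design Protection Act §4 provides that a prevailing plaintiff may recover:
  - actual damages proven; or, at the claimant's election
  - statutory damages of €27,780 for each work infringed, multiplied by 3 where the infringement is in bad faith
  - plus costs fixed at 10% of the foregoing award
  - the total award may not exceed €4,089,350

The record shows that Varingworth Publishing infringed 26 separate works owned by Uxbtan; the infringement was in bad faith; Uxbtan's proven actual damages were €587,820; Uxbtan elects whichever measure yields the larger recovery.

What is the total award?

Statutory damages: 26 × €27,780 = €722,280
Trebled: 3 × €722,280 = €2,166,840
Greater of actual damages (€587,820) or enhanced statutory damages (€2,166,840): €2,166,840
Costs: 10% of €2,166,840 = €216,684
Award plus costs: €2,166,840 + €216,684 = €2,383,524
Cap at €4,089,350: €2,383,524 is within the cap, no reduction.

€2,383,524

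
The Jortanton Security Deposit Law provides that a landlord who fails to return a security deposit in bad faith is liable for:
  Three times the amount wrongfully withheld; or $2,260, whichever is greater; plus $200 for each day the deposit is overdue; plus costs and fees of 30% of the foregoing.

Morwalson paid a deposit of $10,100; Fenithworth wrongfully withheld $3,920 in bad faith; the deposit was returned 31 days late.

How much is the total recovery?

Trebled: 3 × $3,920 = $11,760
Minimum $2,260: $11,760 meets the minimum, no increase.
Late-return penalty: 31 × $200 = $6,200
Damages plus late penalty: $11,760 + $6,200 = $17,960
Costs and fees: 30% of $17,960 = $5,388
Total recovery: $17,960 + $5,388 = $23,348

Recovery: $23,348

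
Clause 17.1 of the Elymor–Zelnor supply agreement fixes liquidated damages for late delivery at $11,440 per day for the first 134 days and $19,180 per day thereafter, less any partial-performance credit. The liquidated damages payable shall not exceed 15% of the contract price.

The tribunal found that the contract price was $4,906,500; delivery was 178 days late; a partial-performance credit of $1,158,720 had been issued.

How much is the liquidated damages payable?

First 134 days: 134 × $11,440 = $1,532,960
Remaining days: (178 − 134) × $19,180 = $843,920
Accrued per-day damages: $1,532,960 + $843,920 = $2,376,880
Less partial-performance credit: $2,376,880 − $1,158,720 = $1,218,160
Cap: 15% of $4,906,500 = $735,975
Cap at $735,975: $1,218,160 exceeds the cap → $735,975

Liquidated damages: $735,975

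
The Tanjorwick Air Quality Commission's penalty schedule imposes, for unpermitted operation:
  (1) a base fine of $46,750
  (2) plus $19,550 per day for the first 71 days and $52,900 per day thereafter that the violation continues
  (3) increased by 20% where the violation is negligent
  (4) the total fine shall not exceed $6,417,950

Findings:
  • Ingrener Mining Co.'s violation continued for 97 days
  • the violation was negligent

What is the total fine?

$3,372,240

First 71 days: 71 × $19,550 = $1,388,050
Remaining days: (97 − 71) × $52,900 = $1,375,400
Per-day component: $1,388,050 + $1,375,400 = $2,763,450
Base plus per-day: $46,750 + $2,763,450 = $2,810,200
Enhancement: 20% of $2,810,200 = $562,040
Enhanced fine: $2,810,200 + $562,040 = $3,372,240
Cap at $6,417,950: $3,372,240 is within the cap, no reduction.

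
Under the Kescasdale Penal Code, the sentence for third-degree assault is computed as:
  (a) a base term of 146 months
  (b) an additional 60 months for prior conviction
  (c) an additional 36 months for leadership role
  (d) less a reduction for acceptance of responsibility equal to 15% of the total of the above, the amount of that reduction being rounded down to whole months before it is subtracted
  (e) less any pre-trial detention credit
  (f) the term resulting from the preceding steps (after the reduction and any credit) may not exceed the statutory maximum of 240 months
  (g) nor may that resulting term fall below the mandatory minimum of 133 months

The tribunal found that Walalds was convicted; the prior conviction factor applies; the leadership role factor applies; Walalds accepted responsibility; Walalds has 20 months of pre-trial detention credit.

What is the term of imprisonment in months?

Prior conviction enhancement: +60 months
Leadership role enhancement: +36 months
Adjusted term: 146 months + 60 months + 36 months = 242 months
Acceptance of responsibility reduction: 15% of 242 months = 36 months (rounded down)
After reduction: 242 − 36 = 206 months
Less pre-trial detention credit: 206 months − 20 months = 186 months
Cap at 240 months: 186 months is within the cap, no reduction.
Minimum 133 months: 186 months meets the minimum, no increase.

186 months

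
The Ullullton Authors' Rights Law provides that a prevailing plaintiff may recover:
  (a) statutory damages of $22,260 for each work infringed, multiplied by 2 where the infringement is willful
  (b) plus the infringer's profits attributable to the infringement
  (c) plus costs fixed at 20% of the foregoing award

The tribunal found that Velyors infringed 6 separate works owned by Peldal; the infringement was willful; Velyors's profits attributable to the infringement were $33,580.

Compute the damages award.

Statutory damages: 6 × $22,260 = $133,560
Doubled: 2 × $133,560 = $267,120
Combined award: $267,120 + $33,580 = $300,700
Costs: 20% of $300,700 = $60,140
Award plus costs: $300,700 + $60,140 = $360,840

Award: $360,840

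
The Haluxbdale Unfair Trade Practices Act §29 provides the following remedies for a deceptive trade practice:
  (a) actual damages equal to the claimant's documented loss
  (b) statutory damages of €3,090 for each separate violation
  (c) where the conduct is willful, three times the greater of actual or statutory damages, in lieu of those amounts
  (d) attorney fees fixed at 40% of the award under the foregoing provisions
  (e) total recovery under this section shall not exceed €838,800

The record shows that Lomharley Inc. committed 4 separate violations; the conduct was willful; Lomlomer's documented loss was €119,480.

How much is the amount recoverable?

Statutory damages: 4 × €3,090 = €12,360
Greater of actual damages (€119,480) or statutory damages (€12,360): €119,480
Trebled: 3 × €119,480 = €358,440
Attorney fees: 40% of €358,440 = €143,376
Total before cap: €358,440 + €143,376 = €501,816
Cap at €838,800: €501,816 is within the cap, no reduction.

€501,816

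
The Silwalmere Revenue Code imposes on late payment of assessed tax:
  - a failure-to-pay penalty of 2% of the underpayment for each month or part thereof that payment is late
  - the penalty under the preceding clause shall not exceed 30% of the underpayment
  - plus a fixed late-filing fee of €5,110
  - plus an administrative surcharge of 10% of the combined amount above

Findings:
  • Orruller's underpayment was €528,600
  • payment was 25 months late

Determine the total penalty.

Accrued rate: 2% × 25 = 50%, capped at 30% → 30%
Failure-to-pay penalty: 30% of €528,600 = €158,580
Penalty before surcharge: €158,580 + €5,110 = €163,690
Administrative surcharge: 10% of €163,690 = €16,369
Total penalty: €163,690 + €16,369 = €180,059

Penalty: €180,059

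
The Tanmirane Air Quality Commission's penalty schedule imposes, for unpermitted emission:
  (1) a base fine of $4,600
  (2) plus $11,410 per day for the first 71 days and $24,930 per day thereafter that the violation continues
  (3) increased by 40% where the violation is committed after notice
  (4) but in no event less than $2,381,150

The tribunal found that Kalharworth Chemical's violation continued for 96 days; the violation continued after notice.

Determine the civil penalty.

$2,381,150

First 71 days: 71 × $11,410 = $810,110
Remaining days: (96 − 71) × $24,930 = $623,250
Per-day component: $810,110 + $623,250 = $1,433,360
Base plus per-day: $4,600 + $1,433,360 = $1,437,960
Enhancement: 40% of $1,437,960 = $575,184
Enhanced fine: $1,437,960 + $575,184 = $2,013,144
Minimum $2,381,150: $2,013,144 is below the minimum → $2,381,150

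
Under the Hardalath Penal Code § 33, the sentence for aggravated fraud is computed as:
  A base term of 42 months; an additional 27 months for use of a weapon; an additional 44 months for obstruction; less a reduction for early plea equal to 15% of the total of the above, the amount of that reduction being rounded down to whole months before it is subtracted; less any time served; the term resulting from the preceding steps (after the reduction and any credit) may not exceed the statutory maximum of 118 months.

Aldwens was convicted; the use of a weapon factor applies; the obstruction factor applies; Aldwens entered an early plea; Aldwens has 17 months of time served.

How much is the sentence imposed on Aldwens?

Use of a weapon enhancement: +27 months
Obstruction enhancement: +44 months
Adjusted term: 42 months + 27 months + 44 months = 113 months
Early plea reduction: 15% of 113 months = 16 months (rounded down)
After reduction: 113 − 16 = 97 months
Less time served: 97 months − 17 months = 80 months
Cap at 118 months: 80 months is within the cap, no reduction.

80 months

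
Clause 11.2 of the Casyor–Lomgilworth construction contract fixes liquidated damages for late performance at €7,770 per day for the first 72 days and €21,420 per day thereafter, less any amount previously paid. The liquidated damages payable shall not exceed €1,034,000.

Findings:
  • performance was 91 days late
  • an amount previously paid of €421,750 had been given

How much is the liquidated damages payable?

First 72 days: 72 × €7,770 = €559,440
Remaining days: (91 − 72) × €21,420 = €406,980
Accrued per-day damages: €559,440 + €406,980 = €966,420
Less amount previously paid: €966,420 − €421,750 = €544,670
Cap at €1,034,000: €544,670 is within the cap, no reduction.

€544,670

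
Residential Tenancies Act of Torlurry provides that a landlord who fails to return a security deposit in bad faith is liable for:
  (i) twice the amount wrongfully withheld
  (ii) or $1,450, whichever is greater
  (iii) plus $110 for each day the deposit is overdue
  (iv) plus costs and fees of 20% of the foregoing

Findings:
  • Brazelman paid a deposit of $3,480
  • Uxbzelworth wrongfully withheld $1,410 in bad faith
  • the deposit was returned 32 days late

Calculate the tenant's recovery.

$7,608

Doubled: 2 × $1,410 = $2,820
Minimum $1,450: $2,820 meets the minimum, no increase.
Late-return penalty: 32 × $110 = $3,520
Damages plus late penalty: $2,820 + $3,520 = $6,340
Costs and fees: 20% of $6,340 = $1,268
Total recovery: $6,340 + $1,268 = $7,608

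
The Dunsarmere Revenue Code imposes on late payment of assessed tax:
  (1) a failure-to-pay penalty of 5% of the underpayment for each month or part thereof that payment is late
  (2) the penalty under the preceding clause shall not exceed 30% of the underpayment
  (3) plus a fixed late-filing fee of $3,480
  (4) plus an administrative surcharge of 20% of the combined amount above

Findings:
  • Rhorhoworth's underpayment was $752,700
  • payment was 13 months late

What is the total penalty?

$275,148

Accrued rate: 5% × 13 = 65%, capped at 30% → 30%
Failure-to-pay penalty: 30% of $752,700 = $225,810
Penalty before surcharge: $225,810 + $3,480 = $229,290
Administrative surcharge: 20% of $229,290 = $45,858
Total penalty: $229,290 + $45,858 = $275,148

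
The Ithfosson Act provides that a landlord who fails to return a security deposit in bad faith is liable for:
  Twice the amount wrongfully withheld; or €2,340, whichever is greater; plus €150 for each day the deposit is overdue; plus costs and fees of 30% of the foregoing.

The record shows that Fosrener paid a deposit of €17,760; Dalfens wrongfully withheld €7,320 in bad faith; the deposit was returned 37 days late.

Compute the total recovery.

€26,247

Doubled: 2 × €7,320 = €14,640
Minimum €2,340: €14,640 meets the minimum, no increase.
Late-return penalty: 37 × €150 = €5,550
Damages plus late penalty: €14,640 + €5,550 = €20,190
Costs and fees: 30% of €20,190 = €6,057
Total recovery: €20,190 + €6,057 = €26,247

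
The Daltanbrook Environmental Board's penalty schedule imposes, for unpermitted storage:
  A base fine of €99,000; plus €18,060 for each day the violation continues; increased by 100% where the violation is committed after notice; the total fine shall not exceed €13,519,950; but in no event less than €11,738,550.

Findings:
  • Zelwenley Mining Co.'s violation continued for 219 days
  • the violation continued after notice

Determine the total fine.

Per-day component: 219 × €18,060 = €3,955,140
Base plus per-day: €99,000 + €3,955,140 = €4,054,140
Enhancement: 100% of €4,054,140 = €4,054,140
Enhanced fine: €4,054,140 + €4,054,140 = €8,108,280
Cap at €13,519,950: €8,108,280 is within the cap, no reduction.
Minimum €11,738,550: €8,108,280 is below the minimum → €11,738,550

€11,738,550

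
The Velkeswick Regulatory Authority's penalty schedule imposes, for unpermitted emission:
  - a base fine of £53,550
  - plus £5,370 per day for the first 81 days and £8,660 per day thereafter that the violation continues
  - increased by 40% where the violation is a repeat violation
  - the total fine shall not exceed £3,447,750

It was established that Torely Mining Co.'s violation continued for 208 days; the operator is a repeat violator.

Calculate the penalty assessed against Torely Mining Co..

First 81 days: 81 × £5,370 = £434,970
Remaining days: (208 − 81) × £8,660 = £1,099,820
Per-day component: £434,970 + £1,099,820 = £1,534,790
Base plus per-day: £53,550 + £1,534,790 = £1,588,340
Enhancement: 40% of £1,588,340 = £635,336
Enhanced fine: £1,588,340 + £635,336 = £2,223,676
Cap at £3,447,750: £2,223,676 is within the cap, no reduction.

£2,223,676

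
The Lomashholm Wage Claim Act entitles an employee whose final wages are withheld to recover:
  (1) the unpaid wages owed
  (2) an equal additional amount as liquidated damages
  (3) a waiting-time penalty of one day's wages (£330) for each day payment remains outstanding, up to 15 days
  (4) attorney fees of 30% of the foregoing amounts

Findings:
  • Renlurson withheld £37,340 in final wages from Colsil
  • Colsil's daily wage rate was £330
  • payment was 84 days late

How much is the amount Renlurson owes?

Liquidated damages (equal amount): £37,340
Penalty days: min(84, 15) = 15
Waiting-time penalty: 15 × £330 = £4,950
Subtotal: £37,340 + £37,340 + £4,950 = £79,630
Attorney fees: 30% of £79,630 = £23,889
Total award: £79,630 + £23,889 = £103,519

£103,519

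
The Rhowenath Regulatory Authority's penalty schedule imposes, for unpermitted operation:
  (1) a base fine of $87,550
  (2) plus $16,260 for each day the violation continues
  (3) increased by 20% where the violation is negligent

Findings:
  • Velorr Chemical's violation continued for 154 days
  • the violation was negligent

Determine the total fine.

Per-day component: 154 × $16,260 = $2,504,040
Base plus per-day: $87,550 + $2,504,040 = $2,591,590
Enhancement: 20% of $2,591,590 = $518,318
Enhanced fine: $2,591,590 + $518,318 = $3,109,908

$3,109,908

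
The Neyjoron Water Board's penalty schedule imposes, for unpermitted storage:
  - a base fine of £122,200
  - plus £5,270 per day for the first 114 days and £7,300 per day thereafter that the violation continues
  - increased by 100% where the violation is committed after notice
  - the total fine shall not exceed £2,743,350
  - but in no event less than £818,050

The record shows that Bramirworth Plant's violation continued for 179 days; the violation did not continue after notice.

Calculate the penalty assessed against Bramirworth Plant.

Civil penalty: £1,197,480

First 114 days: 114 × £5,270 = £600,780
Remaining days: (179 − 114) × £7,300 = £474,500
Per-day component: £600,780 + £474,500 = £1,075,280
Base plus per-day: £122,200 + £1,075,280 = £1,197,480
The violation did not continue after notice: no 100% increase.
Cap at £2,743,350: £1,197,480 is within the cap, no reduction.
Minimum £818,050: £1,197,480 meets the minimum, no increase.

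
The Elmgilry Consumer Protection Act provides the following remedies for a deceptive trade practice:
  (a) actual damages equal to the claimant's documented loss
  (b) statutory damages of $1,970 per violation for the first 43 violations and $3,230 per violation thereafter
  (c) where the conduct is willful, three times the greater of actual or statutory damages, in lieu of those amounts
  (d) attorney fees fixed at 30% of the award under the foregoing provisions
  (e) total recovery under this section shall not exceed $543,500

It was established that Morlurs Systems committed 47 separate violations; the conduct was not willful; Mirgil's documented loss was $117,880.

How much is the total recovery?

First 43 violations: 43 × $1,970 = $84,710
Remaining violations: (47 − 43) × $3,230 = $12,920
Statutory damages: $84,710 + $12,920 = $97,630
Conduct not willful: the in-lieu enhancement does not apply.
Actual plus statutory damages: $117,880 + $97,630 = $215,510
Attorney fees: 30% of $215,510 = $64,653
Total before cap: $215,510 + $64,653 = $280,163
Cap at $543,500: $280,163 is within the cap, no reduction.

$280,163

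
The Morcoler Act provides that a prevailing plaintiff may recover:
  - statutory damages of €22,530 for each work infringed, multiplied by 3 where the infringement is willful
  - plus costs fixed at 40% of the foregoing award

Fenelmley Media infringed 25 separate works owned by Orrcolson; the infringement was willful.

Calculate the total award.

€2,365,650

Statutory damages: 25 × €22,530 = €563,250
Trebled: 3 × €563,250 = €1,689,750
Costs: 40% of €1,689,750 = €675,900
Award plus costs: €1,689,750 + €675,900 = €2,365,650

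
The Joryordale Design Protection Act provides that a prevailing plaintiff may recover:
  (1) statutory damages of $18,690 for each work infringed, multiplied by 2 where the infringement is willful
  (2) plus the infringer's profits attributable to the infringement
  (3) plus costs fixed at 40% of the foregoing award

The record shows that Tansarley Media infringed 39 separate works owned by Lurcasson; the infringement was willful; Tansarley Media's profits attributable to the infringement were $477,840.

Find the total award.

Statutory damages: 39 × $18,690 = $728,910
Doubled: 2 × $728,910 = $1,457,820
Combined award: $1,457,820 + $477,840 = $1,935,660
Costs: 40% of $1,935,660 = $774,264
Award plus costs: $1,935,660 + $774,264 = $2,709,924

$2,709,924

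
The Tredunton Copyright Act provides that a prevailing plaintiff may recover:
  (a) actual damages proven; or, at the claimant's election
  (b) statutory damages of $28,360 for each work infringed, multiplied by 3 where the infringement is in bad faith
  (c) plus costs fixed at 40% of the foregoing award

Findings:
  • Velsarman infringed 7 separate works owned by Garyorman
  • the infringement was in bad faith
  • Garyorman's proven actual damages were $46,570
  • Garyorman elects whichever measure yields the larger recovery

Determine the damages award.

$833,784

Statutory damages: 7 × $28,360 = $198,520
Trebled: 3 × $198,520 = $595,560
Greater of actual damages ($46,570) or enhanced statutory damages ($595,560): $595,560
Costs: 40% of $595,560 = $238,224
Award plus costs: $595,560 + $238,224 = $833,784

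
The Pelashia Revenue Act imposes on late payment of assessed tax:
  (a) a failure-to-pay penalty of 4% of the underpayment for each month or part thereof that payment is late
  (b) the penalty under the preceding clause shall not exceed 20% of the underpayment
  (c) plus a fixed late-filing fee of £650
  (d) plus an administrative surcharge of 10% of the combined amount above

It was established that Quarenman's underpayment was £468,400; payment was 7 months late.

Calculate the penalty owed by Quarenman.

Accrued rate: 4% × 7 = 28%, capped at 20% → 20%
Failure-to-pay penalty: 20% of £468,400 = £93,680
Penalty before surcharge: £93,680 + £650 = £94,330
Administrative surcharge: 10% of £94,330 = £9,433
Total penalty: £94,330 + £9,433 = £103,763

£103,763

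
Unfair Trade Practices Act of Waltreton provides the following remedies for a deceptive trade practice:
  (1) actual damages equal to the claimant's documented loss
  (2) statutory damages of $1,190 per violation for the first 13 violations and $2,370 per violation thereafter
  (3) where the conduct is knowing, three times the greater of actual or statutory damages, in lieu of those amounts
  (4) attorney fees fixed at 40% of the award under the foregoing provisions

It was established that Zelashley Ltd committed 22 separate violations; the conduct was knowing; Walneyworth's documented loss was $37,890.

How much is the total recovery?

First 13 violations: 13 × $1,190 = $15,470
Remaining violations: (22 − 13) × $2,370 = $21,330
Statutory damages: $15,470 + $21,330 = $36,800
Greater of actual damages ($37,890) or statutory damages ($36,800): $37,890
Trebled: 3 × $37,890 = $113,670
Attorney fees: 40% of $113,670 = $45,468
Total recovery: $113,670 + $45,468 = $159,138

$159,138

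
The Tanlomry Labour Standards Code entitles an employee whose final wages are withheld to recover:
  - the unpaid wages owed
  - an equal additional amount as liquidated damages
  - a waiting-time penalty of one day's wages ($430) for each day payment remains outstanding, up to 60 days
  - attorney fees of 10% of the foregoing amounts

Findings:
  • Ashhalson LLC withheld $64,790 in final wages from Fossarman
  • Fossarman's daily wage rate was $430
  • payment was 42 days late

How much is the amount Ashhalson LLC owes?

$162,404

Liquidated damages (equal amount): $64,790
Penalty days: min(42, 60) = 42
Waiting-time penalty: 42 × $430 = $18,060
Subtotal: $64,790 + $64,790 + $18,060 = $147,640
Attorney fees: 10% of $147,640 = $14,764
Total award: $147,640 + $14,764 = $162,404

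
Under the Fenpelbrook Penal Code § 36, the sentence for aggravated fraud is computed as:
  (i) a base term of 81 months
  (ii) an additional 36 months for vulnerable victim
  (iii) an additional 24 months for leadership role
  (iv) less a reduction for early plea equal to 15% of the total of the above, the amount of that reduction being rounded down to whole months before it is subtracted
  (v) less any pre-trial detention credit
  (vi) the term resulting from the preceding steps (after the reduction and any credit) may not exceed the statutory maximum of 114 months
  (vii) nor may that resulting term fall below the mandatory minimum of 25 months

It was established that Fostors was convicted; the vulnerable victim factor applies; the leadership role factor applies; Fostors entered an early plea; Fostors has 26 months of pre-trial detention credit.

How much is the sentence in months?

94 months

Vulnerable victim enhancement: +36 months
Leadership role enhancement: +24 months
Adjusted term: 81 months + 36 months + 24 months = 141 months
Early plea reduction: 15% of 141 months = 21 months (rounded down)
After reduction: 141 − 21 = 120 months
Less pre-trial detention credit: 120 months − 26 months = 94 months
Cap at 114 months: 94 months is within the cap, no reduction.
Minimum 25 months: 94 months meets the minimum, no increase.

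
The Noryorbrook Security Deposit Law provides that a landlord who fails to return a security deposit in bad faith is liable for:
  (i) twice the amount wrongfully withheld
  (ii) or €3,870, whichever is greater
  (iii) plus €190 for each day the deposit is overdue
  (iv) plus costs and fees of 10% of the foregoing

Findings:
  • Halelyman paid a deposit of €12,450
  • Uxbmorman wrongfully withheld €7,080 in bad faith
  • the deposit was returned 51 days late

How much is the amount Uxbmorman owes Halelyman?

€26,235

Doubled: 2 × €7,080 = €14,160
Minimum €3,870: €14,160 meets the minimum, no increase.
Late-return penalty: 51 × €190 = €9,690
Damages plus late penalty: €14,160 + €9,690 = €23,850
Costs and fees: 10% of €23,850 = €2,385
Total recovery: €23,850 + €2,385 = €26,235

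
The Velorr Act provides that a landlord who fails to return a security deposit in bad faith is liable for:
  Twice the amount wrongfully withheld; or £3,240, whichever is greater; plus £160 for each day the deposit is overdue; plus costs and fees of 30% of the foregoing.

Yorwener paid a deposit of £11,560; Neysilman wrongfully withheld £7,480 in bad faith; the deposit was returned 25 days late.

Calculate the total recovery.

Doubled: 2 × £7,480 = £14,960
Minimum £3,240: £14,960 meets the minimum, no increase.
Late-return penalty: 25 × £160 = £4,000
Damages plus late penalty: £14,960 + £4,000 = £18,960
Costs and fees: 30% of £18,960 = £5,688
Total recovery: £18,960 + £5,688 = £24,648

£24,648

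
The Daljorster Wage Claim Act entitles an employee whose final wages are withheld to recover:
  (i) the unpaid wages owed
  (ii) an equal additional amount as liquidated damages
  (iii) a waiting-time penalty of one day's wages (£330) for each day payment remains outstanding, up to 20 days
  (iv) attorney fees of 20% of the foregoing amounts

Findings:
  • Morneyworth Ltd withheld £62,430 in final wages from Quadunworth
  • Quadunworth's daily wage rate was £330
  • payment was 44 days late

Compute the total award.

Total award: £157,752

Liquidated damages (equal amount): £62,430
Penalty days: min(44, 20) = 20
Waiting-time penalty: 20 × £330 = £6,600
Subtotal: £62,430 + £62,430 + £6,600 = £131,460
Attorney fees: 20% of £131,460 = £26,292
Total award: £131,460 + £26,292 = £157,752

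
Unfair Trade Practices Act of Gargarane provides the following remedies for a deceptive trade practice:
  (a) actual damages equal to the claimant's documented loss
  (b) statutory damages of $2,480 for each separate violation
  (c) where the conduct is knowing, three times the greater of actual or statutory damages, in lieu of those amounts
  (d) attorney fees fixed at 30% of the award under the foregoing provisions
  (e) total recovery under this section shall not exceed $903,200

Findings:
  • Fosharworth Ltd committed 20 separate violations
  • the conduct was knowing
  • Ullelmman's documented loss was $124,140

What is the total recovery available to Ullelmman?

Statutory damages: 20 × $2,480 = $49,600
Greater of actual damages ($124,140) or statutory damages ($49,600): $124,140
Trebled: 3 × $124,140 = $372,420
Attorney fees: 30% of $372,420 = $111,726
Total before cap: $372,420 + $111,726 = $484,146
Cap at $903,200: $484,146 is within the cap, no reduction.

$484,146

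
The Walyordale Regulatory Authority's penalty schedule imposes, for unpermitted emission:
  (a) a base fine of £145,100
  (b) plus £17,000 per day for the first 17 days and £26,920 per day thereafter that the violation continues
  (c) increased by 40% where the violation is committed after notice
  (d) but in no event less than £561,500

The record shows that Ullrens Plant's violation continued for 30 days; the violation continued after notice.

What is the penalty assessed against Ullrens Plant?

First 17 days: 17 × £17,000 = £289,000
Remaining days: (30 − 17) × £26,920 = £349,960
Per-day component: £289,000 + £349,960 = £638,960
Base plus per-day: £145,100 + £638,960 = £784,060
Enhancement: 40% of £784,060 = £313,624
Enhanced fine: £784,060 + £313,624 = £1,097,684
Minimum £561,500: £1,097,684 meets the minimum, no increase.

£1,097,684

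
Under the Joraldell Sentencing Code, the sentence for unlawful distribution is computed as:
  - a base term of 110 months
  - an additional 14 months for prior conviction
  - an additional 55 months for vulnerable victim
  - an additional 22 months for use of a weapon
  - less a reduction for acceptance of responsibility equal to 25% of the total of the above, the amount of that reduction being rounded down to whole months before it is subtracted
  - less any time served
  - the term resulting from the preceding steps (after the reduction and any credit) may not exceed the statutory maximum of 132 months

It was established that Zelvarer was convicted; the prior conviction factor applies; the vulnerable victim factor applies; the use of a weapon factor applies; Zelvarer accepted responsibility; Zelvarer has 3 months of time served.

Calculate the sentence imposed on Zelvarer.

Sentence: 132 months

Prior conviction enhancement: +14 months
Vulnerable victim enhancement: +55 months
Use of a weapon enhancement: +22 months
Adjusted term: 110 months + 14 months + 55 months + 22 months = 201 months
Acceptance of responsibility reduction: 25% of 201 months = 50 months (rounded down)
After reduction: 201 − 50 = 151 months
Less time served: 151 months − 3 months = 148 months
Cap at 132 months: 148 months exceeds the cap → 132 months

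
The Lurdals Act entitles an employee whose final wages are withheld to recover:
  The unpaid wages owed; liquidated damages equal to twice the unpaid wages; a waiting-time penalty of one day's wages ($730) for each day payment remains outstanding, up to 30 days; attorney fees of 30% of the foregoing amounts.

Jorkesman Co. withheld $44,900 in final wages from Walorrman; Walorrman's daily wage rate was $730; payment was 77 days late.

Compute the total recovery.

$203,580

Doubled: 2 × $44,900 = $89,800
Penalty days: min(77, 30) = 30
Waiting-time penalty: 30 × $730 = $21,900
Subtotal: $44,900 + $89,800 + $21,900 = $156,600
Attorney fees: 30% of $156,600 = $46,980
Total award: $156,600 + $46,980 = $203,580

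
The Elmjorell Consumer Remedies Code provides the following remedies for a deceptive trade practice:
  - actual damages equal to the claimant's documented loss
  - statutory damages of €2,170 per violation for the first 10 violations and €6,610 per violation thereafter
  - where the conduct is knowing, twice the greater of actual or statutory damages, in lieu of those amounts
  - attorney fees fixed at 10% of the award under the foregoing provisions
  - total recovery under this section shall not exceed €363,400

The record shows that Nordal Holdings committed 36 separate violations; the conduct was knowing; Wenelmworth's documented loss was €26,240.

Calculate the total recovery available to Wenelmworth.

€363,400

First 10 violations: 10 × €2,170 = €21,700
Remaining violations: (36 − 10) × €6,610 = €171,860
Statutory damages: €21,700 + €171,860 = €193,560
Greater of actual damages (€26,240) or statutory damages (€193,560): €193,560
Doubled: 2 × €193,560 = €387,120
Attorney fees: 10% of €387,120 = €38,712
Total before cap: €387,120 + €38,712 = €425,832
Cap at €363,400: €425,832 exceeds the cap → €363,400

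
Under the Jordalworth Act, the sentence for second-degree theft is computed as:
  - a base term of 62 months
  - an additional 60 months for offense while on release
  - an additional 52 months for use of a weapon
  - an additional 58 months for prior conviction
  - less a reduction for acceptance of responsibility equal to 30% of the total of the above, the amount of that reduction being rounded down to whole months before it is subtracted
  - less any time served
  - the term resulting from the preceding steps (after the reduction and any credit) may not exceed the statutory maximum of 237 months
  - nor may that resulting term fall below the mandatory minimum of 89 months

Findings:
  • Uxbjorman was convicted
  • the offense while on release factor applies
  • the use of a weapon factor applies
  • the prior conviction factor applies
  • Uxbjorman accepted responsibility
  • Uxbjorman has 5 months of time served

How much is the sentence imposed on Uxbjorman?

Offense while on release enhancement: +60 months
Use of a weapon enhancement: +52 months
Prior conviction enhancement: +58 months
Adjusted term: 62 months + 60 months + 52 months + 58 months = 232 months
Acceptance of responsibility reduction: 30% of 232 months = 69 months (rounded down)
After reduction: 232 − 69 = 163 months
Less time served: 163 months − 5 months = 158 months
Cap at 237 months: 158 months is within the cap, no reduction.
Minimum 89 months: 158 months meets the minimum, no increase.

158 months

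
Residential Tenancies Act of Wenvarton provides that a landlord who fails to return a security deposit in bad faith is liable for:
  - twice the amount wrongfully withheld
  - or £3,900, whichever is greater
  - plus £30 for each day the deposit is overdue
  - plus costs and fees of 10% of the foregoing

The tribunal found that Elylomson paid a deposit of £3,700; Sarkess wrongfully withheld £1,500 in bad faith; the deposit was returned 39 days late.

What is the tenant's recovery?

£5,577

Doubled: 2 × £1,500 = £3,000
Minimum £3,900: £3,000 is below the minimum → £3,900
Late-return penalty: 39 × £30 = £1,170
Damages plus late penalty: £3,900 + £1,170 = £5,070
Costs and fees: 10% of £5,070 = £507
Total recovery: £5,070 + £507 = £5,577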